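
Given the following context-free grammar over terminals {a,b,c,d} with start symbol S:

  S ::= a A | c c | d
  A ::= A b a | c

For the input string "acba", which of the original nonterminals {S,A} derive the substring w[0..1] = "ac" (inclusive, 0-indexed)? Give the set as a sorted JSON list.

Convert to CNF:
  S -> T1 A | T2 T2 | d
  A -> A X3 | c
  T0 -> b
  T1 -> a
  T2 -> c
  X3 -> T0 T1

Fill CYK table bottom-up (cells [i..j] with 0 ≤ i ≤ j ≤ 1 only):
  [0..0]={T1}  "a"  orig:{}
  [1..1]={A,T2}  "c"  orig:{A}
  [0..1]={S}  "ac"

Original NTs in T[0,1] deriving "ac": ["S"]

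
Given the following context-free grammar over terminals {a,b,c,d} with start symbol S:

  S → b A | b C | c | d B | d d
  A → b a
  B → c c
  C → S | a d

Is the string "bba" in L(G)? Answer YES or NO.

CNF form of G:
  S -> T0 A | T0 C | T3 B | T3 T3 | c
  A -> T0 T1
  B -> T2 T2
  C -> T0 A | T0 C | T1 T3 | T3 B | T3 T3 | c
  T0 -> b
  T1 -> a
  T2 -> c
  T3 -> d

Fill CYK table bottom-up:
  cell(0,0) b: {T0}  orig:{}
  cell(1,1) b: {T0}  orig:{}
  cell(2,2) a: {T1}  orig:{}
  cell(0,1) bb: ∅
  cell(1,2) ba: {A}
  cell(0,2) bba: {C,S}

S ∈ T[0,2] ⇒ YES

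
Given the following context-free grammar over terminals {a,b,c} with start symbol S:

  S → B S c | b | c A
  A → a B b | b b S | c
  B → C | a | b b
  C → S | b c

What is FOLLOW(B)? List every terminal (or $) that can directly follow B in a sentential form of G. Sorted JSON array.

FIRST sets, iterate to fixpoint:
iter 1:
  A via A→a B b: +{a}
  A via A→b b S: +{b}
  A via A→c: +{c}
  B via B→a: +{a}
  B via B→b b: +{b}
  C via C→b c: +{b}
  S via S→B S c: +{a,b}
  S via S→c A: +{c}
  FIRST(S)={a,b,c}  FIRST(A)={a,b,c}  FIRST(B)={a,b}  FIRST(C)={b}
iter 2:
  C via C→S: +{a,c}
  FIRST(S)={a,b,c}  FIRST(A)={a,b,c}  FIRST(B)={a,b}  FIRST(C)={a,b,c}
iter 3:
  B via B→C: +{c}
  FIRST(S)={a,b,c}  FIRST(A)={a,b,c}  FIRST(B)={a,b,c}  FIRST(C)={a,b,c}
iter 4: — fixpoint
  FIRST(S)={a,b,c}  FIRST(A)={a,b,c}  FIRST(B)={a,b,c}  FIRST(C)={a,b,c}

FOLLOW sets:
FOLLOW(S) := {$}
round 1:
  A→a B b: FOLLOW(B) ⊇ FIRST(b) = {b}; new: +{b}
  B→C: FOLLOW(C) ⊇ FOLLOW(B) ⊇ {b}; new: +{b}
  C→S: FOLLOW(S) ⊇ FOLLOW(C) ⊇ {b}; new: +{b}
  S→B S c: FOLLOW(B) ⊇ FIRST(S) = {a,b,c}; new: +{a,c}
  S→B S c: FOLLOW(S) ⊇ FIRST(c) = {c}; new: +{c}
  S→c A: FOLLOW(A) ⊇ FOLLOW(S) ⊇ {$,b,c}; new: +{$,b,c}
  S: {$,b,c}  A: {$,b,c}  B: {a,b,c}  C: {b}
round 2:
  B→C: FOLLOW(C) ⊇ FOLLOW(B) ⊇ {a,b,c}; new: +{a,c}
  C→S: FOLLOW(S) ⊇ FOLLOW(C) ⊇ {a,b,c}; new: +{a}
  S→c A: FOLLOW(A) ⊇ FOLLOW(S) ⊇ {$,a,b,c}; new: +{a}
  S: {$,a,b,c}  A: {$,a,b,c}  B: {a,b,c}  C: {a,b,c}
round 3: (no change)
  S: {$,a,b,c}  A: {$,a,b,c}  B: {a,b,c}  C: {a,b,c}

FOLLOW(B) = ["a", "b", "c"]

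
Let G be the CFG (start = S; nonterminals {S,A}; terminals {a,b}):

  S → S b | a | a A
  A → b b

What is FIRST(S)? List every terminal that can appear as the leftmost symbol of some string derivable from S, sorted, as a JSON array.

FIRST iteration:
round 1:
  A via A→b b: +{b}
  S via S→a: +{a}
  FIRST[S]={a}  FIRST[A]={b}
round 2: (no change)
  FIRST[S]={a}  FIRST[A]={b}

FIRST(S) = ["a"]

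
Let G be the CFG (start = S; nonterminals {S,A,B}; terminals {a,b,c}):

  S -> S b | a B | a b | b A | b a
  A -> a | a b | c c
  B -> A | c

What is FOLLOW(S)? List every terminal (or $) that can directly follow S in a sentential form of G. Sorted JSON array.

FIRST sets, iterate to fixpoint:
[1]
  A via A→a: +{a}
  A via A→c c: +{c}
  B via B→A: +{a,c}
  S via S→a B: +{a}
  S via S→b A: +{b}
  FIRST[S]={a,b}  FIRST[A]={a,c}  FIRST[B]={a,c}
[2] (no change)
  FIRST[S]={a,b}  FIRST[A]={a,c}  FIRST[B]={a,c}

FOLLOW sets:
initialize: $ ∈ FOLLOW(S)
iter 1:
  S→S b: FOLLOW(S) ⊇ FIRST(b) = {b}; new: +{b}
  S→a B: FOLLOW(B) ⊇ FOLLOW(S) ⊇ {$,b}; new: +{$,b}
  S→b A: FOLLOW(A) ⊇ FOLLOW(S) ⊇ {$,b}; new: +{$,b}
  S: {$,b}  A: {$,b}  B: {$,b}
iter 2: — fixpoint
  S: {$,b}  A: {$,b}  B: {$,b}

FOLLOW(S) = ["$", "b"]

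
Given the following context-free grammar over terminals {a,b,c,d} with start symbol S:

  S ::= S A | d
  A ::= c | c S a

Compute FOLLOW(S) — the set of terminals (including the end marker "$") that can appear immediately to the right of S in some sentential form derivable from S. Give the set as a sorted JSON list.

FIRST sets, iterate to fixpoint:
round 1:
  A via A→c: +{c}
  S via S→d: +{d}
  S: {d}  A: {c}
round 2: done
  S: {d}  A: {c}

Compute FOLLOW by fixpoint:
FOLLOW(S) := {$}
iter 1:
  A→c S a: FOLLOW(S) ⊇ FIRST(a) = {a}; new: +{a}
  S→S A: FOLLOW(S) ⊇ FIRST(A) = {c}; new: +{c}
  S→S A: FOLLOW(A) ⊇ FOLLOW(S) ⊇ {$,a,c}; new: +{$,a,c}
  FOLLOW[S]={$,a,c}  FOLLOW[A]={$,a,c}
iter 2: (no change)
  FOLLOW[S]={$,a,c}  FOLLOW[A]={$,a,c}

FOLLOW(S) = ["$", "a", "c"]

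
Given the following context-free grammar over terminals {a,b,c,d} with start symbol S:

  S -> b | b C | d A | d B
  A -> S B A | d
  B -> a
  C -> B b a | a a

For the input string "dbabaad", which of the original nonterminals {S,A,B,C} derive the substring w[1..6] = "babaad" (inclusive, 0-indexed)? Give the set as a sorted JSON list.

CNF form of G:
  S -> T0 C | T2 A | T2 B | b
  A -> S X3 | d
  B -> a
  C -> B X4 | T1 T1
  T0 -> b
  T1 -> a
  T2 -> d
  X3 -> B A
  X4 -> T0 T1

Fill CYK table bottom-up, restricted to cells inside w[1..6]:
  [1..1]={S,T0}  "b"  orig:{S}
  [2..2]={B,T1}  "a"  orig:{B}
  [3..3]={S,T0}  "b"  orig:{S}
  [4..4]={B,T1}  "a"  orig:{B}
  [5..5]={B,T1}  "a"  orig:{B}
  [6..6]={A,T2}  "d"  orig:{A}
  [1..2]={X4}  "ba"  orig:{}
  [2..3]=∅  "ab"
  [3..4]={X4}  "ba"  orig:{}
  [4..5]={C}  "aa"
  [5..6]={X3}  "ad"  orig:{}
  [1..3]=∅  "bab"
  [2..4]={C}  "aba"
  [3..5]={S}  "baa"
  [4..6]=∅  "aad"
  [1..4]={S}  "baba"
  [2..5]=∅  "abaa"
  [3..6]=∅  "baad"
  [1..5]=∅  "babaa"
  [2..6]=∅  "abaad"
  [1..6]={A}  "babaad"

Original NTs in T[1,6] deriving "babaad": ["A"]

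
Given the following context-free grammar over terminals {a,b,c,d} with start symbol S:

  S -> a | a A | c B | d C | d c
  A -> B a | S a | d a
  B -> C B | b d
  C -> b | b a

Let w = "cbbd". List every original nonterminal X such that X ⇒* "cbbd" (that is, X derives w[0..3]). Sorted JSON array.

CNF form of G:
  S -> T0 A | T1 C | T1 T3 | T3 B | a
  A -> B T0 | S T0 | T1 T0
  B -> C B | T2 T1
  C -> T2 T0 | b
  T0 -> a
  T1 -> d
  T2 -> b
  T3 -> c

CYK table (by increasing span) (cells [i..j] with 0 ≤ i ≤ j ≤ 3 only):
  T[0,0] 'c' = {T3}  orig:{}
  T[1,1] 'b' = {C,T2}  orig:{C}
  T[2,2] 'b' = {C,T2}  orig:{C}
  T[3,3] 'd' = {T1}  orig:{}
  T[0,1] 'cb' = ∅
  T[1,2] 'bb' = ∅
  T[2,3] 'bd' = {B}
  T[0,2] 'cbb' = ∅
  T[1,3] 'bbd' = {B}
  T[0,3] 'cbbd' = {S}

Original NTs in T[0,3] deriving "cbbd": ["S"]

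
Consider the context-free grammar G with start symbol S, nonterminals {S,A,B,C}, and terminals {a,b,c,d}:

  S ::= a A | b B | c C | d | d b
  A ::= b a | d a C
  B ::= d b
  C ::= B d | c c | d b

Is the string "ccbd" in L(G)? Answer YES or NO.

Convert to CNF:
  S -> T0 B | T1 A | T2 T0 | T3 C | d
  A -> T0 T1 | T2 X4
  B -> T2 T0
  C -> B T2 | T2 T0 | T3 T3
  T0 -> b
  T1 -> a
  T2 -> d
  T3 -> c
  X4 -> T1 C

CYK fill:
  [0..0]={T3}  "c"  orig:{}
  [1..1]={T3}  "c"  orig:{}
  [2..2]={T0}  "b"  orig:{}
  [3..3]={S,T2}  "d"  orig:{S}
  [0..1]={C}  "cc"
  [1..2]=∅  "cb"
  [2..3]=∅  "bd"
  [0..2]=∅  "ccb"
  [1..3]=∅  "cbd"
  [0..3]=∅  "ccbd"

S ∉ T[0,3] ⇒ NO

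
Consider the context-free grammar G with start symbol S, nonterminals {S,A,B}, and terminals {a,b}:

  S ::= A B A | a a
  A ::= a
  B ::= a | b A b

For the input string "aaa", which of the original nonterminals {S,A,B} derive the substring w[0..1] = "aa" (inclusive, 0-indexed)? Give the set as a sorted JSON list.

CNF form of G:
  S -> A X3 | T1 T1
  A -> a
  B -> T0 X2 | a
  T0 -> b
  T1 -> a
  X2 -> A T0
  X3 -> B A

CYK fill, restricted to cells inside w[0..1]:
  cell(0,0) a: {A,B,T1}  orig:{A,B}
  cell(1,1) a: {A,B,T1}  orig:{A,B}
  cell(0,1) aa: {S,X3}  orig:{S}

Original NTs in T[0,1] deriving "aa": ["S"]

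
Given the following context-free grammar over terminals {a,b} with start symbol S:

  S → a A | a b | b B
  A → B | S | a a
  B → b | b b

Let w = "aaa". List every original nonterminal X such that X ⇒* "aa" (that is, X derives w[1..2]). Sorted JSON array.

CNF form of G:
  S -> T0 A | T0 T1 | T1 B
  A -> T0 A | T0 T0 | T0 T1 | T1 B | T1 T1 | b
  B -> T1 T1 | b
  T0 -> a
  T1 -> b

CYK table (by increasing span) (cells [i..j] with 1 ≤ i ≤ j ≤ 2 only):
  T[1,1] 'a' = {T0}  orig:{}
  T[2,2] 'a' = {T0}  orig:{}
  T[1,2] 'aa' = {A}

Original NTs in T[1,2] deriving "aa": ["A"]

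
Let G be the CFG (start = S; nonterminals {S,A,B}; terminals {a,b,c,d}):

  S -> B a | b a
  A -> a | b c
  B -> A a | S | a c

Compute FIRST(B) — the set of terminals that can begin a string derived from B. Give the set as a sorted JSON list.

FIRST iteration:
pass 1:
  A via A→a: +{a}
  A via A→b c: +{b}
  B via B→A a: +{a,b}
  S via S→B a: +{a,b}
  FIRST[S]={a,b}  FIRST[A]={a,b}  FIRST[B]={a,b}
pass 2: — fixpoint
  FIRST[S]={a,b}  FIRST[A]={a,b}  FIRST[B]={a,b}

FIRST(B) = ["a", "b"]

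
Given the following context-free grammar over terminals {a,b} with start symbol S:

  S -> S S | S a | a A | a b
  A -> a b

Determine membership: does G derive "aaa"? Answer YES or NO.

CNF form of G:
  S -> S S | S T0 | T0 A | T0 T1
  A -> T0 T1
  T0 -> a
  T1 -> b

CYK table (by increasing span):
  T[0,0] 'a' = {T0}  orig:{}
  T[1,1] 'a' = {T0}  orig:{}
  T[2,2] 'a' = {T0}  orig:{}
  T[0,1] 'aa' = ∅
  T[1,2] 'aa' = ∅
  T[0,2] 'aaa' = ∅

S ∉ T[0,2] ⇒ NO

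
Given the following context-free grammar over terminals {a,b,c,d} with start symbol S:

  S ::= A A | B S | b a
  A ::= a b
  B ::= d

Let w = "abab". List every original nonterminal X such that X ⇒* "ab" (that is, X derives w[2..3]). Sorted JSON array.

CNF form of G:
  S -> A A | B S | T1 T0
  A -> T0 T1
  B -> d
  T0 -> a
  T1 -> b

Fill CYK table bottom-up, restricted to cells inside w[2..3]:
  cell(2,2) a: {T0}  orig:{}
  cell(3,3) b: {T1}  orig:{}
  cell(2,3) ab: {A}

Original NTs in T[2,3] deriving "ab": ["A"]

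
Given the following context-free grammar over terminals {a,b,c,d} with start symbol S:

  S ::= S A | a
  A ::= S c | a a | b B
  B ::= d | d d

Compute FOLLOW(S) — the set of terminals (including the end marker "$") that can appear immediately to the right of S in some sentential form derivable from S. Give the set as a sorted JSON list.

FIRST sets, iterate to fixpoint:
iter 1:
  A via A→a a: +{a}
  A via A→b B: +{b}
  B via B→d: +{d}
  S via S→a: +{a}
  FIRST[S]={a}  FIRST[A]={a,b}  FIRST[B]={d}
iter 2: (stable)
  FIRST[S]={a}  FIRST[A]={a,b}  FIRST[B]={d}

FOLLOW iteration:
seed FOLLOW(S) with $
iter 1:
  A→S c: FOLLOW(S) ⊇ FIRST(c) = {c}; new: +{c}
  S→S A: FOLLOW(S) ⊇ FIRST(A) = {a,b}; new: +{a,b}
  S→S A: FOLLOW(A) ⊇ FOLLOW(S) ⊇ {$,a,b,c}; new: +{$,a,b,c}
  FOLLOW[S]={$,a,b,c}  FOLLOW[A]={$,a,b,c}  FOLLOW[B]={}
iter 2:
  A→b B: FOLLOW(B) ⊇ FOLLOW(A) ⊇ {$,a,b,c}; new: +{$,a,b,c}
  FOLLOW[S]={$,a,b,c}  FOLLOW[A]={$,a,b,c}  FOLLOW[B]={$,a,b,c}
iter 3: (stable)
  FOLLOW[S]={$,a,b,c}  FOLLOW[A]={$,a,b,c}  FOLLOW[B]={$,a,b,c}

FOLLOW(S) = ["$", "a", "b", "c"]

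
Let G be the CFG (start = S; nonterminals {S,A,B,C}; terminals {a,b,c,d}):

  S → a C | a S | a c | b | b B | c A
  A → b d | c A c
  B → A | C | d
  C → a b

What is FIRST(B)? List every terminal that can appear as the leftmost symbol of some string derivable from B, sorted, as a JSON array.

FIRST sets, iterate to fixpoint:
pass 1:
  A via A→b d: +{b}
  A via A→c A c: +{c}
  B via B→A: +{b,c}
  B via B→d: +{d}
  C via C→a b: +{a}
  S via S→a C: +{a}
  S via S→b: +{b}
  S via S→c A: +{c}
  S: {a,b,c}  A: {b,c}  B: {b,c,d}  C: {a}
pass 2:
  B via B→C: +{a}
  S: {a,b,c}  A: {b,c}  B: {a,b,c,d}  C: {a}
pass 3: (no change)
  S: {a,b,c}  A: {b,c}  B: {a,b,c,d}  C: {a}

FIRST(B) = ["a", "b", "c", "d"]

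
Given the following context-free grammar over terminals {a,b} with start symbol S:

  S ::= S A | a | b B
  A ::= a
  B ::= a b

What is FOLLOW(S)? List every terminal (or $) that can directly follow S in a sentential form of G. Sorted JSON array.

Compute FIRST by fixpoint:
iter 1:
  A via A→a: +{a}
  B via B→a b: +{a}
  S via S→a: +{a}
  S via S→b B: +{b}
  S: {a,b}  A: {a}  B: {a}
iter 2: (no change)
  S: {a,b}  A: {a}  B: {a}

FOLLOW sets:
seed FOLLOW(S) with $
[1]
  S→S A: FOLLOW(S) ⊇ FIRST(A) = {a}; new: +{a}
  S→S A: FOLLOW(A) ⊇ FOLLOW(S) ⊇ {$,a}; new: +{$,a}
  S→b B: FOLLOW(B) ⊇ FOLLOW(S) ⊇ {$,a}; new: +{$,a}
  S: {$,a}  A: {$,a}  B: {$,a}
[2] (no change)
  S: {$,a}  A: {$,a}  B: {$,a}

FOLLOW(S) = ["$", "a"]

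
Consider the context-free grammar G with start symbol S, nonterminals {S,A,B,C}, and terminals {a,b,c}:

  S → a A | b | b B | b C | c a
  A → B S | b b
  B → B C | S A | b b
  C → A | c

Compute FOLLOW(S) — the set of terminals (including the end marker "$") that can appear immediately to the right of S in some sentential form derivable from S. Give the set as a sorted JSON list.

FIRST sets, iterate to fixpoint:
iter 1:
  A via A→b b: +{b}
  B via B→b b: +{b}
  C via C→A: +{b}
  C via C→c: +{c}
  S via S→a A: +{a}
  S via S→b: +{b}
  S via S→c a: +{c}
  S: {a,b,c}  A: {b}  B: {b}  C: {b,c}
iter 2:
  B via B→S A: +{a,c}
  S: {a,b,c}  A: {b}  B: {a,b,c}  C: {b,c}
iter 3:
  A via A→B S: +{a,c}
  C via C→A: +{a}
  S: {a,b,c}  A: {a,b,c}  B: {a,b,c}  C: {a,b,c}
iter 4: — fixpoint
  S: {a,b,c}  A: {a,b,c}  B: {a,b,c}  C: {a,b,c}

Compute FOLLOW by fixpoint:
seed FOLLOW(S) with $
pass 1:
  A→B S: FOLLOW(B) ⊇ FIRST(S) = {a,b,c}; new: +{a,b,c}
  B→B C: FOLLOW(C) ⊇ FOLLOW(B) ⊇ {a,b,c}; new: +{a,b,c}
  B→S A: FOLLOW(S) ⊇ FIRST(A) = {a,b,c}; new: +{a,b,c}
  B→S A: FOLLOW(A) ⊇ FOLLOW(B) ⊇ {a,b,c}; new: +{a,b,c}
  S→a A: FOLLOW(A) ⊇ FOLLOW(S) ⊇ {$,a,b,c}; new: +{$}
  S→b B: FOLLOW(B) ⊇ FOLLOW(S) ⊇ {$,a,b,c}; new: +{$}
  S→b C: FOLLOW(C) ⊇ FOLLOW(S) ⊇ {$,a,b,c}; new: +{$}
  FOLLOW(S)={$,a,b,c}  FOLLOW(A)={$,a,b,c}  FOLLOW(B)={$,a,b,c}  FOLLOW(C)={$,a,b,c}
pass 2: (stable)
  FOLLOW(S)={$,a,b,c}  FOLLOW(A)={$,a,b,c}  FOLLOW(B)={$,a,b,c}  FOLLOW(C)={$,a,b,c}

FOLLOW(S) = ["$", "a", "b", "c"]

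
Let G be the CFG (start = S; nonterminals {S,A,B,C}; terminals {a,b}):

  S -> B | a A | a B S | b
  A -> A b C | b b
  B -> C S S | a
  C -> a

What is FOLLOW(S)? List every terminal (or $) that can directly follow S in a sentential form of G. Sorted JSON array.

Compute FIRST by fixpoint:
round 1:
  A via A→b b: +{b}
  B via B→a: +{a}
  C via C→a: +{a}
  S via S→B: +{a}
  S via S→b: +{b}
  FIRST(S)={a,b}  FIRST(A)={b}  FIRST(B)={a}  FIRST(C)={a}
round 2: — fixpoint
  FIRST(S)={a,b}  FIRST(A)={b}  FIRST(B)={a}  FIRST(C)={a}

FOLLOW iteration:
FOLLOW(S) := {$}
[1]
  A→A b C: FOLLOW(A) ⊇ FIRST(b) = {b}; new: +{b}
  A→A b C: FOLLOW(C) ⊇ FOLLOW(A) ⊇ {b}; new: +{b}
  B→C S S: FOLLOW(C) ⊇ FIRST(S) = {a,b}; new: +{a}
  B→C S S: FOLLOW(S) ⊇ FIRST(S) = {a,b}; new: +{a,b}
  S→B: FOLLOW(B) ⊇ FOLLOW(S) ⊇ {$,a,b}; new: +{$,a,b}
  S→a A: FOLLOW(A) ⊇ FOLLOW(S) ⊇ {$,a,b}; new: +{$,a}
  FOLLOW(S)={$,a,b}  FOLLOW(A)={$,a,b}  FOLLOW(B)={$,a,b}  FOLLOW(C)={a,b}
[2]
  A→A b C: FOLLOW(C) ⊇ FOLLOW(A) ⊇ {$,a,b}; new: +{$}
  FOLLOW(S)={$,a,b}  FOLLOW(A)={$,a,b}  FOLLOW(B)={$,a,b}  FOLLOW(C)={$,a,b}
[3] (no change)
  FOLLOW(S)={$,a,b}  FOLLOW(A)={$,a,b}  FOLLOW(B)={$,a,b}  FOLLOW(C)={$,a,b}

FOLLOW(S) = ["$", "a", "b"]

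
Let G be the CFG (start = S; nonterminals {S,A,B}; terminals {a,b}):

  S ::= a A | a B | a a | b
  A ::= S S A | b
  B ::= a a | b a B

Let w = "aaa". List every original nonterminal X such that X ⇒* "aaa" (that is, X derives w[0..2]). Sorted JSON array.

Convert to CNF:
  S -> T0 A | T0 B | T0 T0 | b
  A -> S X2 | b
  B -> T0 T0 | T1 X3
  T0 -> a
  T1 -> b
  X2 -> S A
  X3 -> T0 B

CYK table (by increasing span) (cells [i..j] with 0 ≤ i ≤ j ≤ 2 only):
  [0..0]={T0}  "a"  orig:{}
  [1..1]={T0}  "a"  orig:{}
  [2..2]={T0}  "a"  orig:{}
  [0..1]={B,S}  "aa"
  [1..2]={B,S}  "aa"
  [0..2]={S,X3}  "aaa"  orig:{S}

Original NTs in T[0,2] deriving "aaa": ["S"]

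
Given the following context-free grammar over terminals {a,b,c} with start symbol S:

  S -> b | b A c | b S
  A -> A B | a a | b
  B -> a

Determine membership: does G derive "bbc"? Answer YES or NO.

CNF form of G:
  S -> T1 S | T1 X3 | b
  A -> A B | T0 T0 | b
  B -> a
  T0 -> a
  T1 -> b
  T2 -> c
  X3 -> A T2

CYK table (by increasing span):
  cell(0,0) b: {A,S,T1}  orig:{A,S}
  cell(1,1) b: {A,S,T1}  orig:{A,S}
  cell(2,2) c: {T2}  orig:{}
  cell(0,1) bb: {S}
  cell(1,2) bc: {X3}  orig:{}
  cell(0,2) bbc: {S}

S ∈ T[0,2] ⇒ YES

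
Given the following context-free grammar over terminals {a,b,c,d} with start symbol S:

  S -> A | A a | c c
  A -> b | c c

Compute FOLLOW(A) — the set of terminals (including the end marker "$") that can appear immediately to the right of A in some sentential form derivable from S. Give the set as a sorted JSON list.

Compute FIRST by fixpoint:
pass 1:
  A via A→b: +{b}
  A via A→c c: +{c}
  S via S→A: +{b,c}
  FIRST[S]={b,c}  FIRST[A]={b,c}
pass 2: (stable)
  FIRST[S]={b,c}  FIRST[A]={b,c}

FOLLOW sets:
FOLLOW(S) := {$}
round 1:
  S→A: FOLLOW(A) ⊇ FOLLOW(S) ⊇ {$}; new: +{$}
  S→A a: FOLLOW(A) ⊇ FIRST(a) = {a}; new: +{a}
  FOLLOW(S)={$}  FOLLOW(A)={$,a}
round 2: (stable)
  FOLLOW(S)={$}  FOLLOW(A)={$,a}

FOLLOW(A) = ["$", "a"]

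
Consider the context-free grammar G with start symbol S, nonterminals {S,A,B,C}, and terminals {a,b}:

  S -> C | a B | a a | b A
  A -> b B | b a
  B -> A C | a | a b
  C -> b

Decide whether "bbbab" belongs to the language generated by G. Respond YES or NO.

Convert to CNF:
  S -> T0 A | T1 B | T1 T1 | b
  A -> T0 B | T0 T1
  B -> A C | T1 T0 | a
  C -> b
  T0 -> b
  T1 -> a

CYK fill:
  cell(0,0) b: {C,S,T0}  orig:{C,S}
  cell(1,1) b: {C,S,T0}  orig:{C,S}
  cell(2,2) b: {C,S,T0}  orig:{C,S}
  cell(3,3) a: {B,T1}  orig:{B}
  cell(4,4) b: {C,S,T0}  orig:{C,S}
  cell(0,1) bb: ∅
  cell(1,2) bb: ∅
  cell(2,3) ba: {A}
  cell(3,4) ab: {B}
  cell(0,2) bbb: ∅
  cell(1,3) bba: {S}
  cell(2,4) bab: {A,B}
  cell(0,3) bbba: ∅
  cell(1,4) bbab: {A,S}
  cell(0,4) bbbab: {S}

S ∈ T[0,4] ⇒ YES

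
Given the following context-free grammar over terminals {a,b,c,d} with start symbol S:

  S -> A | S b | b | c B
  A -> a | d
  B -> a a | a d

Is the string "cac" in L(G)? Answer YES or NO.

Convert to CNF:
  S -> S T2 | T3 B | a | b | d
  A -> a | d
  B -> T0 T0 | T0 T1
  T0 -> a
  T1 -> d
  T2 -> b
  T3 -> c

CYK table (by increasing span):
  cell(0,0) c: {T3}  orig:{}
  cell(1,1) a: {A,S,T0}  orig:{A,S}
  cell(2,2) c: {T3}  orig:{}
  cell(0,1) ca: ∅
  cell(1,2) ac: ∅
  cell(0,2) cac: ∅

S ∉ T[0,2] ⇒ NO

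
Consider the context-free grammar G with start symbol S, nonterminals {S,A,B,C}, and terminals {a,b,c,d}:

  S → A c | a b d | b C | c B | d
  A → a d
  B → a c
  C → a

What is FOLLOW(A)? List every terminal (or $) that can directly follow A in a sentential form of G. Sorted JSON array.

FIRST sets, iterate to fixpoint:
iter 1:
  A via A→a d: +{a}
  B via B→a c: +{a}
  C via C→a: +{a}
  S via S→A c: +{a}
  S via S→b C: +{b}
  S via S→c B: +{c}
  S via S→d: +{d}
  FIRST[S]={a,b,c,d}  FIRST[A]={a}  FIRST[B]={a}  FIRST[C]={a}
iter 2: — fixpoint
  FIRST[S]={a,b,c,d}  FIRST[A]={a}  FIRST[B]={a}  FIRST[C]={a}

FOLLOW sets:
initialize: $ ∈ FOLLOW(S)
[1]
  S→A c: FOLLOW(A) ⊇ FIRST(c) = {c}; new: +{c}
  S→b C: FOLLOW(C) ⊇ FOLLOW(S) ⊇ {$}; new: +{$}
  S→c B: FOLLOW(B) ⊇ FOLLOW(S) ⊇ {$}; new: +{$}
  FOLLOW(S)={$}  FOLLOW(A)={c}  FOLLOW(B)={$}  FOLLOW(C)={$}
[2] done
  FOLLOW(S)={$}  FOLLOW(A)={c}  FOLLOW(B)={$}  FOLLOW(C)={$}

FOLLOW(A) = ["c"]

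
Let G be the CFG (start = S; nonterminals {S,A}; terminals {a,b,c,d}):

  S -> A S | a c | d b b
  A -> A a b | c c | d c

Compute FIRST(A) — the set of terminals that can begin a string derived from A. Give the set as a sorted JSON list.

FIRST sets, iterate to fixpoint:
[1]
  A via A→c c: +{c}
  A via A→d c: +{d}
  S via S→A S: +{c,d}
  S via S→a c: +{a}
  FIRST[S]={a,c,d}  FIRST[A]={c,d}
[2] — fixpoint
  FIRST[S]={a,c,d}  FIRST[A]={c,d}

FIRST(A) = ["c", "d"]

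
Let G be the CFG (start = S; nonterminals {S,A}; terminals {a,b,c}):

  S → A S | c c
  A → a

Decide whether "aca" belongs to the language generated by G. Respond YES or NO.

CNF form of G:
  S -> A S | T0 T0
  A -> a
  T0 -> c

CYK table (by increasing span):
  T[0,0] 'a' = {A}
  T[1,1] 'c' = {T0}  orig:{}
  T[2,2] 'a' = {A}
  T[0,1] 'ac' = ∅
  T[1,2] 'ca' = ∅
  T[0,2] 'aca' = ∅

S ∉ T[0,2] ⇒ NO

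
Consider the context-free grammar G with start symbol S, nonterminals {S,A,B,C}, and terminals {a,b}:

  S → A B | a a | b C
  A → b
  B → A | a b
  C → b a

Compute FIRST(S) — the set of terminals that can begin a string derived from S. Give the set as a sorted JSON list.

FIRST sets, iterate to fixpoint:
[1]
  A via A→b: +{b}
  B via B→A: +{b}
  B via B→a b: +{a}
  C via C→b a: +{b}
  S via S→A B: +{b}
  S via S→a a: +{a}
  FIRST[S]={a,b}  FIRST[A]={b}  FIRST[B]={a,b}  FIRST[C]={b}
[2] (stable)
  FIRST[S]={a,b}  FIRST[A]={b}  FIRST[B]={a,b}  FIRST[C]={b}

FIRST(S) = ["a", "b"]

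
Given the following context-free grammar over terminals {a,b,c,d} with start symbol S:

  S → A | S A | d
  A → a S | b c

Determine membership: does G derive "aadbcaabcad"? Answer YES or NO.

Convert to CNF:
  S -> S A | T0 S | T1 T2 | d
  A -> T0 S | T1 T2
  T0 -> a
  T1 -> b
  T2 -> c

CYK fill:
  [0..0]={T0}  "a"  orig:{}
  [1..1]={T0}  "a"  orig:{}
  [2..2]={S}  "d"
  [3..3]={T1}  "b"  orig:{}
  [4..4]={T2}  "c"  orig:{}
  [5..5]={T0}  "a"  orig:{}
  [6..6]={T0}  "a"  orig:{}
  [7..7]={T1}  "b"  orig:{}
  [8..8]={T2}  "c"  orig:{}
  [9..9]={T0}  "a"  orig:{}
  [10..10]={S}  "d"
  [0..1]=∅  "aa"
  [1..2]={A,S}  "ad"
  [2..3]=∅  "db"
  [3..4]={A,S}  "bc"
  [4..5]=∅  "ca"
  [5..6]=∅  "aa"
  [6..7]=∅  "ab"
  [7..8]={A,S}  "bc"
  [8..9]=∅  "ca"
  [9..10]={A,S}  "ad"
  [0..2]={A,S}  "aad"
  [1..3]=∅  "adb"
  [2..4]={S}  "dbc"
  [3..5]=∅  "bca"
  [4..6]=∅  "caa"
  [5..7]=∅  "aab"
  [6..8]={A,S}  "abc"
  [7..9]=∅  "bca"
  [8..10]=∅  "cad"
  [0..3]=∅  "aadb"
  [1..4]={A,S}  "adbc"
  [2..5]=∅  "dbca"
  [3..6]=∅  "bcaa"
  [4..7]=∅  "caab"
  [5..8]={A,S}  "aabc"
  [6..9]=∅  "abca"
  [7..10]={S}  "bcad"
  [0..4]={A,S}  "aadbc"
  [1..5]=∅  "adbca"
  [2..6]=∅  "dbcaa"
  [3..7]=∅  "bcaab"
  [4..8]=∅  "caabc"
  [5..9]=∅  "aabca"
  [6..10]={A,S}  "abcad"
  [0..5]=∅  "aadbca"
  [1..6]=∅  "adbcaa"
  [2..7]=∅  "dbcaab"
  [3..8]={S}  "bcaabc"
  [4..9]=∅  "caabca"
  [5..10]={A,S}  "aabcad"
  [0..6]=∅  "aadbcaa"
  [1..7]=∅  "adbcaab"
  [2..8]={S}  "dbcaabc"
  [3..9]=∅  "bcaabca"
  [4..10]=∅  "caabcad"
  [0..7]=∅  "aadbcaab"
  [1..8]={A,S}  "adbcaabc"
  [2..9]=∅  "dbcaabca"
  [3..10]={S}  "bcaabcad"
  [0..8]={A,S}  "aadbcaabc"
  [1..9]=∅  "adbcaabca"
  [2..10]={S}  "dbcaabcad"
  [0..9]=∅  "aadbcaabca"
  [1..10]={A,S}  "adbcaabcad"
  [0..10]={A,S}  "aadbcaabcad"

S ∈ T[0,10] ⇒ YES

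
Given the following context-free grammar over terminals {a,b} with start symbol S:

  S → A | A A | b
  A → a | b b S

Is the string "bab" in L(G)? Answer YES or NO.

Convert to CNF:
  S -> A A | T0 X2 | a | b
  A -> T0 X1 | a
  T0 -> b
  X1 -> T0 S
  X2 -> T0 S

CYK fill:
  [0..0]={S,T0}  "b"  orig:{S}
  [1..1]={A,S}  "a"
  [2..2]={S,T0}  "b"  orig:{S}
  [0..1]={X1,X2}  "ba"  orig:{}
  [1..2]=∅  "ab"
  [0..2]=∅  "bab"

S ∉ T[0,2] ⇒ NO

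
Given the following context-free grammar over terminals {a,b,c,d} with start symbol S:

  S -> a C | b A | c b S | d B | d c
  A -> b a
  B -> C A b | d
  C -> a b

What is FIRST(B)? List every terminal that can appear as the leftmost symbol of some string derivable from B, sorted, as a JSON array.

FIRST sets, iterate to fixpoint:
round 1:
  A via A→b a: +{b}
  B via B→d: +{d}
  C via C→a b: +{a}
  S via S→a C: +{a}
  S via S→b A: +{b}
  S via S→c b S: +{c}
  S via S→d B: +{d}
  FIRST[S]={a,b,c,d}  FIRST[A]={b}  FIRST[B]={d}  FIRST[C]={a}
round 2:
  B via B→C A b: +{a}
  FIRST[S]={a,b,c,d}  FIRST[A]={b}  FIRST[B]={a,d}  FIRST[C]={a}
round 3: — fixpoint
  FIRST[S]={a,b,c,d}  FIRST[A]={b}  FIRST[B]={a,d}  FIRST[C]={a}

FIRST(B) = ["a", "d"]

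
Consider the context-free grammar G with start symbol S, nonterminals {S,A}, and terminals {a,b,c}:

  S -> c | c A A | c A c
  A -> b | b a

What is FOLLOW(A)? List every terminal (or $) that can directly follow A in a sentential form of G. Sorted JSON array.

Compute FIRST by fixpoint:
[1]
  A via A→b: +{b}
  S via S→c: +{c}
  FIRST(S)={c}  FIRST(A)={b}
[2] — fixpoint
  FIRST(S)={c}  FIRST(A)={b}

FOLLOW sets:
seed FOLLOW(S) with $
iter 1:
  S→c A A: FOLLOW(A) ⊇ FIRST(A) = {b}; new: +{b}
  S→c A A: FOLLOW(A) ⊇ FOLLOW(S) ⊇ {$}; new: +{$}
  S→c A c: FOLLOW(A) ⊇ FIRST(c) = {c}; new: +{c}
  S: {$}  A: {$,b,c}
iter 2: — fixpoint
  S: {$}  A: {$,b,c}

FOLLOW(A) = ["$", "b", "c"]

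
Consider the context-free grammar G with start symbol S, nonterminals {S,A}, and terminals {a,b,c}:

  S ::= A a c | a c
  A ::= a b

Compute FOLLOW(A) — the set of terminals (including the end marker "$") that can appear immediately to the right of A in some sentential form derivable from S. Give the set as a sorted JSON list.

Compute FIRST by fixpoint:
[1]
  A via A→a b: +{a}
  S via S→A a c: +{a}
  FIRST[S]={a}  FIRST[A]={a}
[2] (stable)
  FIRST[S]={a}  FIRST[A]={a}

Compute FOLLOW by fixpoint:
initialize: $ ∈ FOLLOW(S)
pass 1:
  S→A a c: FOLLOW(A) ⊇ FIRST(a) = {a}; new: +{a}
  S: {$}  A: {a}
pass 2: (stable)
  S: {$}  A: {a}

FOLLOW(A) = ["a"]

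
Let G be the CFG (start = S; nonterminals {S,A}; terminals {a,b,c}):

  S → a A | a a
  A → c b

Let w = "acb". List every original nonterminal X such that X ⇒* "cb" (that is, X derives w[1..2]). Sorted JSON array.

Convert to CNF:
  S -> T2 A | T2 T2
  A -> T0 T1
  T0 -> c
  T1 -> b
  T2 -> a

CYK table (by increasing span) (cells [i..j] with 1 ≤ i ≤ j ≤ 2 only):
  [1..1]={T0}  "c"  orig:{}
  [2..2]={T1}  "b"  orig:{}
  [1..2]={A}  "cb"

Original NTs in T[1,2] deriving "cb": ["A"]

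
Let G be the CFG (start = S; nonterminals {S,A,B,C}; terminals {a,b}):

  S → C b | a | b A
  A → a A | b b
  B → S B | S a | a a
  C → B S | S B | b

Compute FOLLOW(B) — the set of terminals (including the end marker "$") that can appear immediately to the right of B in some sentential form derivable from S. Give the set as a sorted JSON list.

FIRST sets, iterate to fixpoint:
round 1:
  A via A→a A: +{a}
  A via A→b b: +{b}
  B via B→a a: +{a}
  C via C→B S: +{a}
  C via C→b: +{b}
  S via S→C b: +{a,b}
  FIRST(S)={a,b}  FIRST(A)={a,b}  FIRST(B)={a}  FIRST(C)={a,b}
round 2:
  B via B→S B: +{b}
  FIRST(S)={a,b}  FIRST(A)={a,b}  FIRST(B)={a,b}  FIRST(C)={a,b}
round 3: done
  FIRST(S)={a,b}  FIRST(A)={a,b}  FIRST(B)={a,b}  FIRST(C)={a,b}

FOLLOW sets:
FOLLOW(S) := {$}
[1]
  B→S B: FOLLOW(S) ⊇ FIRST(B) = {a,b}; new: +{a,b}
  C→B S: FOLLOW(B) ⊇ FIRST(S) = {a,b}; new: +{a,b}
  S→C b: FOLLOW(C) ⊇ FIRST(b) = {b}; new: +{b}
  S→b A: FOLLOW(A) ⊇ FOLLOW(S) ⊇ {$,a,b}; new: +{$,a,b}
  FOLLOW[S]={$,a,b}  FOLLOW[A]={$,a,b}  FOLLOW[B]={a,b}  FOLLOW[C]={b}
[2] (stable)
  FOLLOW[S]={$,a,b}  FOLLOW[A]={$,a,b}  FOLLOW[B]={a,b}  FOLLOW[C]={b}

FOLLOW(B) = ["a", "b"]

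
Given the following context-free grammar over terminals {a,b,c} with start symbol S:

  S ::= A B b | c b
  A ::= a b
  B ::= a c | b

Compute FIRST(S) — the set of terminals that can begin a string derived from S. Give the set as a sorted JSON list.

FIRST sets, iterate to fixpoint:
iter 1:
  A via A→a b: +{a}
  B via B→a c: +{a}
  B via B→b: +{b}
  S via S→A B b: +{a}
  S via S→c b: +{c}
  S: {a,c}  A: {a}  B: {a,b}
iter 2: (stable)
  S: {a,c}  A: {a}  B: {a,b}

FIRST(S) = ["a", "c"]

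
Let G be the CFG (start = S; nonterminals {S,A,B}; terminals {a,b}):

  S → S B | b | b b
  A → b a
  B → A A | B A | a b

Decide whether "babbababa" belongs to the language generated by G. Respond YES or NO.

Convert to CNF:
  S -> S B | T0 T0 | b
  A -> T0 T1
  B -> A A | B A | T1 T0
  T0 -> b
  T1 -> a

CYK table (by increasing span):
  T[0,0] 'b' = {S,T0}  orig:{S}
  T[1,1] 'a' = {T1}  orig:{}
  T[2,2] 'b' = {S,T0}  orig:{S}
  T[3,3] 'b' = {S,T0}  orig:{S}
  T[4,4] 'a' = {T1}  orig:{}
  T[5,5] 'b' = {S,T0}  orig:{S}
  T[6,6] 'a' = {T1}  orig:{}
  T[7,7] 'b' = {S,T0}  orig:{S}
  T[8,8] 'a' = {T1}  orig:{}
  T[0,1] 'ba' = {A}
  T[1,2] 'ab' = {B}
  T[2,3] 'bb' = {S}
  T[3,4] 'ba' = {A}
  T[4,5] 'ab' = {B}
  T[5,6] 'ba' = {A}
  T[6,7] 'ab' = {B}
  T[7,8] 'ba' = {A}
  T[0,2] 'bab' = {S}
  T[1,3] 'abb' = ∅
  T[2,4] 'bba' = ∅
  T[3,5] 'bab' = {S}
  T[4,6] 'aba' = ∅
  T[5,7] 'bab' = {S}
  T[6,8] 'aba' = ∅
  T[0,3] 'babb' = ∅
  T[1,4] 'abba' = {B}
  T[2,5] 'bbab' = {S}
  T[3,6] 'baba' = {B}
  T[4,7] 'abab' = ∅
  T[5,8] 'baba' = {B}
  T[0,4] 'babba' = {S}
  T[1,5] 'abbab' = ∅
  T[2,6] 'bbaba' = {S}
  T[3,7] 'babab' = {S}
  T[4,8] 'ababa' = ∅
  T[0,5] 'babbab' = ∅
  T[1,6] 'abbaba' = {B}
  T[2,7] 'bbabab' = {S}
  T[3,8] 'bababa' = {B}
  T[0,6] 'babbaba' = {S}
  T[1,7] 'abbabab' = ∅
  T[2,8] 'bbababa' = {S}
  T[0,7] 'babbabab' = ∅
  T[1,8] 'abbababa' = {B}
  T[0,8] 'babbababa' = {S}

S ∈ T[0,8] ⇒ YES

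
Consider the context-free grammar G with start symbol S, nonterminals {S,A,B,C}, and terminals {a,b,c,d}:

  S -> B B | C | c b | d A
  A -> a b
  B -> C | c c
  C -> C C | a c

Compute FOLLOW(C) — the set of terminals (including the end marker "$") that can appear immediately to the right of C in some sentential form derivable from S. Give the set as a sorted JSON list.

FIRST iteration:
round 1:
  A via A→a b: +{a}
  B via B→c c: +{c}
  C via C→a c: +{a}
  S via S→B B: +{c}
  S via S→C: +{a}
  S via S→d A: +{d}
  FIRST[S]={a,c,d}  FIRST[A]={a}  FIRST[B]={c}  FIRST[C]={a}
round 2:
  B via B→C: +{a}
  FIRST[S]={a,c,d}  FIRST[A]={a}  FIRST[B]={a,c}  FIRST[C]={a}
round 3: (stable)
  FIRST[S]={a,c,d}  FIRST[A]={a}  FIRST[B]={a,c}  FIRST[C]={a}

Compute FOLLOW by fixpoint:
seed FOLLOW(S) with $
iter 1:
  C→C C: FOLLOW(C) ⊇ FIRST(C) = {a}; new: +{a}
  S→B B: FOLLOW(B) ⊇ FIRST(B) = {a,c}; new: +{a,c}
  S→B B: FOLLOW(B) ⊇ FOLLOW(S) ⊇ {$}; new: +{$}
  S→C: FOLLOW(C) ⊇ FOLLOW(S) ⊇ {$}; new: +{$}
  S→d A: FOLLOW(A) ⊇ FOLLOW(S) ⊇ {$}; new: +{$}
  S: {$}  A: {$}  B: {$,a,c}  C: {$,a}
iter 2:
  B→C: FOLLOW(C) ⊇ FOLLOW(B) ⊇ {$,a,c}; new: +{c}
  S: {$}  A: {$}  B: {$,a,c}  C: {$,a,c}
iter 3: — fixpoint
  S: {$}  A: {$}  B: {$,a,c}  C: {$,a,c}

FOLLOW(C) = ["$", "a", "c"]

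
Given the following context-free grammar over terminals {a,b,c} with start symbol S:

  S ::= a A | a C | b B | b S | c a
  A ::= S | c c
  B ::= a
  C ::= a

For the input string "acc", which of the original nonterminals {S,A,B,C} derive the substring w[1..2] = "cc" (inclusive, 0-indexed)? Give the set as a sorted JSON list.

Convert to CNF:
  S -> T0 A | T0 C | T1 B | T1 S | T2 T0
  A -> T0 A | T0 C | T1 B | T1 S | T2 T0 | T2 T2
  B -> a
  C -> a
  T0 -> a
  T1 -> b
  T2 -> c

CYK fill (cells [i..j] with 1 ≤ i ≤ j ≤ 2 only):
  T[1,1] 'c' = {T2}  orig:{}
  T[2,2] 'c' = {T2}  orig:{}
  T[1,2] 'cc' = {A}

Original NTs in T[1,2] deriving "cc": ["A"]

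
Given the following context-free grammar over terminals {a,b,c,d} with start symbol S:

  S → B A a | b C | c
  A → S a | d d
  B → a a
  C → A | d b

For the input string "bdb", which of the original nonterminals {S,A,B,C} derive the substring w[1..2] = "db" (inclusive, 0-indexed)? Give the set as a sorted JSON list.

Convert to CNF:
  S -> B X3 | T2 C | c
  A -> S T0 | T1 T1
  B -> T0 T0
  C -> S T0 | T1 T1 | T1 T2
  T0 -> a
  T1 -> d
  T2 -> b
  X3 -> A T0

CYK fill (cells [i..j] with 1 ≤ i ≤ j ≤ 2 only):
  cell(1,1) d: {T1}  orig:{}
  cell(2,2) b: {T2}  orig:{}
  cell(1,2) db: {C}

Original NTs in T[1,2] deriving "db": ["C"]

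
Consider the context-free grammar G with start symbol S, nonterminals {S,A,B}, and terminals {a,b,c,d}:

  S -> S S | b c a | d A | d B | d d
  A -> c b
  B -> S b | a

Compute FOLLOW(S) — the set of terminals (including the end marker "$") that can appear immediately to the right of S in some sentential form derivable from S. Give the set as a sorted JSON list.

FIRST sets, iterate to fixpoint:
round 1:
  A via A→c b: +{c}
  B via B→a: +{a}
  S via S→b c a: +{b}
  S via S→d A: +{d}
  S: {b,d}  A: {c}  B: {a}
round 2:
  B via B→S b: +{b,d}
  S: {b,d}  A: {c}  B: {a,b,d}
round 3: done
  S: {b,d}  A: {c}  B: {a,b,d}

FOLLOW sets:
seed FOLLOW(S) with $
iter 1:
  B→S b: FOLLOW(S) ⊇ FIRST(b) = {b}; new: +{b}
  S→S S: FOLLOW(S) ⊇ FIRST(S) = {b,d}; new: +{d}
  S→d A: FOLLOW(A) ⊇ FOLLOW(S) ⊇ {$,b,d}; new: +{$,b,d}
  S→d B: FOLLOW(B) ⊇ FOLLOW(S) ⊇ {$,b,d}; new: +{$,b,d}
  S: {$,b,d}  A: {$,b,d}  B: {$,b,d}
iter 2: (stable)
  S: {$,b,d}  A: {$,b,d}  B: {$,b,d}

FOLLOW(S) = ["$", "b", "d"]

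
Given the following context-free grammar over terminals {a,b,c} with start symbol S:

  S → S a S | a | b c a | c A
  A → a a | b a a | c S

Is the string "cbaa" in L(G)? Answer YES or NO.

CNF form of G:
  S -> S X4 | T1 X5 | T2 A | a
  A -> T0 T0 | T1 X3 | T2 S
  T0 -> a
  T1 -> b
  T2 -> c
  X3 -> T0 T0
  X4 -> T0 S
  X5 -> T2 T0

CYK fill:
  T[0,0] 'c' = {T2}  orig:{}
  T[1,1] 'b' = {T1}  orig:{}
  T[2,2] 'a' = {S,T0}  orig:{S}
  T[3,3] 'a' = {S,T0}  orig:{S}
  T[0,1] 'cb' = ∅
  T[1,2] 'ba' = ∅
  T[2,3] 'aa' = {A,X3,X4}  orig:{A}
  T[0,2] 'cba' = ∅
  T[1,3] 'baa' = {A}
  T[0,3] 'cbaa' = {S}

S ∈ T[0,3] ⇒ YES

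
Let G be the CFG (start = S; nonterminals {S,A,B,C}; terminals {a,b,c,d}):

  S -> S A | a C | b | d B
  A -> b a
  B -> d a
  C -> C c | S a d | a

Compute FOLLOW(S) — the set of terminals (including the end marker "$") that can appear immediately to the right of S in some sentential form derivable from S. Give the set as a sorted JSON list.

FIRST iteration:
round 1:
  A via A→b a: +{b}
  B via B→d a: +{d}
  C via C→a: +{a}
  S via S→a C: +{a}
  S via S→b: +{b}
  S via S→d B: +{d}
  FIRST(S)={a,b,d}  FIRST(A)={b}  FIRST(B)={d}  FIRST(C)={a}
round 2:
  C via C→S a d: +{b,d}
  FIRST(S)={a,b,d}  FIRST(A)={b}  FIRST(B)={d}  FIRST(C)={a,b,d}
round 3: done
  FIRST(S)={a,b,d}  FIRST(A)={b}  FIRST(B)={d}  FIRST(C)={a,b,d}

Compute FOLLOW by fixpoint:
initialize: $ ∈ FOLLOW(S)
[1]
  C→C c: FOLLOW(C) ⊇ FIRST(c) = {c}; new: +{c}
  C→S a d: FOLLOW(S) ⊇ FIRST(a) = {a}; new: +{a}
  S→S A: FOLLOW(S) ⊇ FIRST(A) = {b}; new: +{b}
  S→S A: FOLLOW(A) ⊇ FOLLOW(S) ⊇ {$,a,b}; new: +{$,a,b}
  S→a C: FOLLOW(C) ⊇ FOLLOW(S) ⊇ {$,a,b}; new: +{$,a,b}
  S→d B: FOLLOW(B) ⊇ FOLLOW(S) ⊇ {$,a,b}; new: +{$,a,b}
  S: {$,a,b}  A: {$,a,b}  B: {$,a,b}  C: {$,a,b,c}
[2] (stable)
  S: {$,a,b}  A: {$,a,b}  B: {$,a,b}  C: {$,a,b,c}

FOLLOW(S) = ["$", "a", "b"]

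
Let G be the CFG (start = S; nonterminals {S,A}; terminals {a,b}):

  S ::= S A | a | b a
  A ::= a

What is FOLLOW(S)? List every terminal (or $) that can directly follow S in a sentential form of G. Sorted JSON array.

Compute FIRST by fixpoint:
pass 1:
  A via A→a: +{a}
  S via S→a: +{a}
  S via S→b a: +{b}
  S: {a,b}  A: {a}
pass 2: done
  S: {a,b}  A: {a}

Compute FOLLOW by fixpoint:
initialize: $ ∈ FOLLOW(S)
[1]
  S→S A: FOLLOW(S) ⊇ FIRST(A) = {a}; new: +{a}
  S→S A: FOLLOW(A) ⊇ FOLLOW(S) ⊇ {$,a}; new: +{$,a}
  FOLLOW[S]={$,a}  FOLLOW[A]={$,a}
[2] (stable)
  FOLLOW[S]={$,a}  FOLLOW[A]={$,a}

FOLLOW(S) = ["$", "a"]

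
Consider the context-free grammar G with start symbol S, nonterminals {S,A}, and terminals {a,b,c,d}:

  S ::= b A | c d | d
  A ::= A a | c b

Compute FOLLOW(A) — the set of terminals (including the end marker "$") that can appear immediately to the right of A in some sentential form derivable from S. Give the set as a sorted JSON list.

Compute FIRST by fixpoint:
[1]
  A via A→c b: +{c}
  S via S→b A: +{b}
  S via S→c d: +{c}
  S via S→d: +{d}
  FIRST(S)={b,c,d}  FIRST(A)={c}
[2] (stable)
  FIRST(S)={b,c,d}  FIRST(A)={c}

FOLLOW iteration:
FOLLOW(S) := {$}
round 1:
  A→A a: FOLLOW(A) ⊇ FIRST(a) = {a}; new: +{a}
  S→b A: FOLLOW(A) ⊇ FOLLOW(S) ⊇ {$}; new: +{$}
  S: {$}  A: {$,a}
round 2: (stable)
  S: {$}  A: {$,a}

FOLLOW(A) = ["$", "a"]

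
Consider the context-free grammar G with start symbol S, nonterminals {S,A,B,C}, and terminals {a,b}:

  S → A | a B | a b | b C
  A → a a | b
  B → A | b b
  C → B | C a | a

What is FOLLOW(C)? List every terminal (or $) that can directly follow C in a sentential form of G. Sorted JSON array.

FIRST iteration:
iter 1:
  A via A→a a: +{a}
  A via A→b: +{b}
  B via B→A: +{a,b}
  C via C→B: +{a,b}
  S via S→A: +{a,b}
  S: {a,b}  A: {a,b}  B: {a,b}  C: {a,b}
iter 2: (stable)
  S: {a,b}  A: {a,b}  B: {a,b}  C: {a,b}

Compute FOLLOW by fixpoint:
seed FOLLOW(S) with $
round 1:
  C→C a: FOLLOW(C) ⊇ FIRST(a) = {a}; new: +{a}
  S→A: FOLLOW(A) ⊇ FOLLOW(S) ⊇ {$}; new: +{$}
  S→a B: FOLLOW(B) ⊇ FOLLOW(S) ⊇ {$}; new: +{$}
  S→b C: FOLLOW(C) ⊇ FOLLOW(S) ⊇ {$}; new: +{$}
  FOLLOW(S)={$}  FOLLOW(A)={$}  FOLLOW(B)={$}  FOLLOW(C)={$,a}
round 2:
  C→B: FOLLOW(B) ⊇ FOLLOW(C) ⊇ {$,a}; new: +{a}
  FOLLOW(S)={$}  FOLLOW(A)={$}  FOLLOW(B)={$,a}  FOLLOW(C)={$,a}
round 3:
  B→A: FOLLOW(A) ⊇ FOLLOW(B) ⊇ {$,a}; new: +{a}
  FOLLOW(S)={$}  FOLLOW(A)={$,a}  FOLLOW(B)={$,a}  FOLLOW(C)={$,a}
round 4: (no change)
  FOLLOW(S)={$}  FOLLOW(A)={$,a}  FOLLOW(B)={$,a}  FOLLOW(C)={$,a}

FOLLOW(C) = ["$", "a"]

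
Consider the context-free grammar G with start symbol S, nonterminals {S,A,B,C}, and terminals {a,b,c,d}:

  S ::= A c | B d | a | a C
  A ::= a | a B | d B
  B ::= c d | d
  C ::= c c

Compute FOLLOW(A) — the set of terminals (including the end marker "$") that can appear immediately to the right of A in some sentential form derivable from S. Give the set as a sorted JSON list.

Compute FIRST by fixpoint:
[1]
  A via A→a: +{a}
  A via A→d B: +{d}
  B via B→c d: +{c}
  B via B→d: +{d}
  C via C→c c: +{c}
  S via S→A c: +{a,d}
  S via S→B d: +{c}
  FIRST[S]={a,c,d}  FIRST[A]={a,d}  FIRST[B]={c,d}  FIRST[C]={c}
[2] (stable)
  FIRST[S]={a,c,d}  FIRST[A]={a,d}  FIRST[B]={c,d}  FIRST[C]={c}

FOLLOW sets:
seed FOLLOW(S) with $
[1]
  S→A c: FOLLOW(A) ⊇ FIRST(c) = {c}; new: +{c}
  S→B d: FOLLOW(B) ⊇ FIRST(d) = {d}; new: +{d}
  S→a C: FOLLOW(C) ⊇ FOLLOW(S) ⊇ {$}; new: +{$}
  FOLLOW[S]={$}  FOLLOW[A]={c}  FOLLOW[B]={d}  FOLLOW[C]={$}
[2]
  A→a B: FOLLOW(B) ⊇ FOLLOW(A) ⊇ {c}; new: +{c}
  FOLLOW[S]={$}  FOLLOW[A]={c}  FOLLOW[B]={c,d}  FOLLOW[C]={$}
[3] (stable)
  FOLLOW[S]={$}  FOLLOW[A]={c}  FOLLOW[B]={c,d}  FOLLOW[C]={$}

FOLLOW(A) = ["c"]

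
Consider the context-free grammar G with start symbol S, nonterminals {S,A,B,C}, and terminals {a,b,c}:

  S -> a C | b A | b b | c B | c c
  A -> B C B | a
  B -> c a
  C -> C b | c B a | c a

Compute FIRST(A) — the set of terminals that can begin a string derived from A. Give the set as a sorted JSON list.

FIRST sets, iterate to fixpoint:
round 1:
  A via A→a: +{a}
  B via B→c a: +{c}
  C via C→c B a: +{c}
  S via S→a C: +{a}
  S via S→b A: +{b}
  S via S→c B: +{c}
  FIRST(S)={a,b,c}  FIRST(A)={a}  FIRST(B)={c}  FIRST(C)={c}
round 2:
  A via A→B C B: +{c}
  FIRST(S)={a,b,c}  FIRST(A)={a,c}  FIRST(B)={c}  FIRST(C)={c}
round 3: (stable)
  FIRST(S)={a,b,c}  FIRST(A)={a,c}  FIRST(B)={c}  FIRST(C)={c}

FIRST(A) = ["a", "c"]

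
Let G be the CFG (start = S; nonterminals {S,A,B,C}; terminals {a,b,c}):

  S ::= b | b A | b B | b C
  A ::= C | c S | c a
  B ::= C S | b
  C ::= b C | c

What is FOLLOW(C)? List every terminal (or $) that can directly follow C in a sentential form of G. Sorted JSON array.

FIRST iteration:
[1]
  A via A→c S: +{c}
  B via B→b: +{b}
  C via C→b C: +{b}
  C via C→c: +{c}
  S via S→b: +{b}
  S: {b}  A: {c}  B: {b}  C: {b,c}
[2]
  A via A→C: +{b}
  B via B→C S: +{c}
  S: {b}  A: {b,c}  B: {b,c}  C: {b,c}
[3] (no change)
  S: {b}  A: {b,c}  B: {b,c}  C: {b,c}

FOLLOW sets:
initialize: $ ∈ FOLLOW(S)
[1]
  B→C S: FOLLOW(C) ⊇ FIRST(S) = {b}; new: +{b}
  S→b A: FOLLOW(A) ⊇ FOLLOW(S) ⊇ {$}; new: +{$}
  S→b B: FOLLOW(B) ⊇ FOLLOW(S) ⊇ {$}; new: +{$}
  S→b C: FOLLOW(C) ⊇ FOLLOW(S) ⊇ {$}; new: +{$}
  S: {$}  A: {$}  B: {$}  C: {$,b}
[2] done
  S: {$}  A: {$}  B: {$}  C: {$,b}

FOLLOW(C) = ["$", "b"]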